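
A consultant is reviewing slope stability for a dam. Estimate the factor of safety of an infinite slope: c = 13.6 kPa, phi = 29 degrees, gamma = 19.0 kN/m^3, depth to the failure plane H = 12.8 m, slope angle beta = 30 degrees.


Using Fs = c / (gamma*H*sin(beta)*cos(beta)) + tan(phi)/tan(beta)
Cohesion contribution = 13.6 / (19.0*12.8*sin(30)*cos(30))
Cohesion contribution = 0.129144
Friction contribution = tan(29)/tan(30) = 0.960091
Fs = 0.129144 + 0.960091
Fs = 1.089


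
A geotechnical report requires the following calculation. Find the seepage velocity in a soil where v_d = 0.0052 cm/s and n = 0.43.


Result: 0.01209 cm/s

Derivation:
Using v_s = v_d / n
v_s = 0.0052 / 0.43
v_s = 0.01209 cm/s


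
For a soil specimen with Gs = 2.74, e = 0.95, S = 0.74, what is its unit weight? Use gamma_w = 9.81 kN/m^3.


Using gamma = gamma_w * (Gs + S*e) / (1 + e)
Numerator: Gs + S*e = 2.74 + 0.74*0.95 = 3.443
Denominator: 1 + e = 1 + 0.95 = 1.95
gamma = 9.81 * 3.443 / 1.95
gamma = 17.321 kN/m^3


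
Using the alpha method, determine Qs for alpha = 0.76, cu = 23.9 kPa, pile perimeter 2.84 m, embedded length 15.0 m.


Using Qs = alpha * cu * perimeter * L
Qs = 0.76 * 23.9 * 2.84 * 15.0
Qs = 773.79 kN


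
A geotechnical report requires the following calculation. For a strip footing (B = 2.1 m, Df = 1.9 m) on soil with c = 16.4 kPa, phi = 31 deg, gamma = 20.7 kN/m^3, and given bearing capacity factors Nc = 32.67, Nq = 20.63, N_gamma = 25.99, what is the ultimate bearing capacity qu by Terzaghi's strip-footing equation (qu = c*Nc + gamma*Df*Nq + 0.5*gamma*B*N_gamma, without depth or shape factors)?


Compute qu = c*Nc + gamma*Df*Nq + 0.5*gamma*B*N_gamma
Term 1: 16.4 * 32.67 = 535.788
Term 2: 20.7 * 1.9 * 20.63 = 811.3779
Term 3: 0.5 * 20.7 * 2.1 * 25.99 = 564.89265
qu = 535.788 + 811.3779 + 564.89265
qu = 1912.06 kPa


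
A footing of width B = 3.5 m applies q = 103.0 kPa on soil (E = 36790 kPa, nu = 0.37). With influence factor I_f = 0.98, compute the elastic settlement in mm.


Result: 8.288 mm

Derivation:
Using Se = q * B * (1 - nu^2) * I_f / E
1 - nu^2 = 1 - 0.37^2 = 0.8631
Se = 103.0 * 3.5 * 0.8631 * 0.98 / 36790
Se = 0.008288 m
Convert to mm: Se = 0.008288 * 1000 = 8.288 mm


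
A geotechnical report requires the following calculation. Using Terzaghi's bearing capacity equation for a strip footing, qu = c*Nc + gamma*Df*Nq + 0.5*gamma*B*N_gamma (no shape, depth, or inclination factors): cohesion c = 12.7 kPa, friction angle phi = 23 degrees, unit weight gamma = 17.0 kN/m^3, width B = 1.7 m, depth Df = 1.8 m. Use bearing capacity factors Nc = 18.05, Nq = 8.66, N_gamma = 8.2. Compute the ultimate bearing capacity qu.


Compute qu = c*Nc + gamma*Df*Nq + 0.5*gamma*B*N_gamma
Term 1: 12.7 * 18.05 = 229.235
Term 2: 17.0 * 1.8 * 8.66 = 264.996
Term 3: 0.5 * 17.0 * 1.7 * 8.2 = 118.49
qu = 229.235 + 264.996 + 118.49
qu = 612.72 kPa


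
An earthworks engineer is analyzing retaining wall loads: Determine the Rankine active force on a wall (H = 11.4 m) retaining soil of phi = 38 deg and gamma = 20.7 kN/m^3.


Compute active earth pressure coefficient:
Ka = tan^2(45 - phi/2) = tan^2(26.0) = 0.237883
Compute active force:
Pa = 0.5 * Ka * gamma * H^2
Pa = 0.5 * 0.237883 * 20.7 * 11.4^2
Pa = 319.97 kN/m


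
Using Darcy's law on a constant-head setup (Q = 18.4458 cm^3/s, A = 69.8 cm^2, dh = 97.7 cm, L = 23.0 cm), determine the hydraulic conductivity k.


Compute hydraulic gradient:
i = dh / L = 97.7 / 23.0 = 4.24783
Then apply Darcy's law:
k = Q / (A * i)
k = 18.4458 / (69.8 * 4.24783)
k = 18.4458 / 296.498
k = 0.062212 cm/s


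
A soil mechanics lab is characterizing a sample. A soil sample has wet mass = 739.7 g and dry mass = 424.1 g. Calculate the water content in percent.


Using w = (m_wet - m_dry) / m_dry * 100
m_wet - m_dry = 739.7 - 424.1 = 315.6 g
w = 315.6 / 424.1 * 100
w = 74.42 %


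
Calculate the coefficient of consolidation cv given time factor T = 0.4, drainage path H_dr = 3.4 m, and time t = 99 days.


Using cv = T * H_dr^2 / t
H_dr^2 = 3.4^2 = 11.56
cv = 0.4 * 11.56 / 99
cv = 0.04671 m^2/day


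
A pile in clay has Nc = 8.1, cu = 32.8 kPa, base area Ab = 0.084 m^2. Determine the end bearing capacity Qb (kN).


Result: 22.32 kN

Derivation:
Using Qb = Nc * cu * Ab
Qb = 8.1 * 32.8 * 0.084
Qb = 22.32 kN


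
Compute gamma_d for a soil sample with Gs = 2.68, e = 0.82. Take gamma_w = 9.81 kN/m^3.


Using gamma_d = Gs * gamma_w / (1 + e)
gamma_d = 2.68 * 9.81 / (1 + 0.82)
gamma_d = 2.68 * 9.81 / 1.82
gamma_d = 14.445 kN/m^3


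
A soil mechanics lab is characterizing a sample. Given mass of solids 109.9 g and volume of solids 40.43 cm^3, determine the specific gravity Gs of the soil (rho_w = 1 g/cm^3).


Using Gs = m_s / (V_s * rho_w)
Since rho_w = 1 g/cm^3:
Gs = 109.9 / 40.43
Gs = 2.718


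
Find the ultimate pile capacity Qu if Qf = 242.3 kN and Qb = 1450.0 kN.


Result: 1692.3 kN

Derivation:
Using Qu = Qf + Qb
Qu = 242.3 + 1450.0
Qu = 1692.3 kN


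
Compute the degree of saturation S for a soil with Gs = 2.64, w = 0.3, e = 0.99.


Result: 0.8

Derivation:
Using S = Gs * w / e
S = 2.64 * 0.3 / 0.99
S = 0.8


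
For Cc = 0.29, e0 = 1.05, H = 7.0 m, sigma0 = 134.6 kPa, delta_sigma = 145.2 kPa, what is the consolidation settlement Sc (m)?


Using Sc = Cc * H / (1 + e0) * log10((sigma0 + delta_sigma) / sigma0)
Stress ratio = (134.6 + 145.2) / 134.6 = 2.07875
log10(2.07875) = 0.317803
Cc * H / (1 + e0) = 0.29 * 7.0 / (1 + 1.05) = 0.990244
Sc = 0.990244 * 0.317803
Sc = 0.3147 m


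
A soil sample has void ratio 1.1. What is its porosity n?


Using the relation n = e / (1 + e)
n = 1.1 / (1 + 1.1)
n = 1.1 / 2.1
n = 0.5238


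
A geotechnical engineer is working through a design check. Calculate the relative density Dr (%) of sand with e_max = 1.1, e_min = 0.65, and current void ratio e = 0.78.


Result: 71.11 %

Derivation:
Using Dr = (e_max - e) / (e_max - e_min) * 100
e_max - e = 1.1 - 0.78 = 0.32
e_max - e_min = 1.1 - 0.65 = 0.45
Dr = 0.32 / 0.45 * 100
Dr = 71.11 %


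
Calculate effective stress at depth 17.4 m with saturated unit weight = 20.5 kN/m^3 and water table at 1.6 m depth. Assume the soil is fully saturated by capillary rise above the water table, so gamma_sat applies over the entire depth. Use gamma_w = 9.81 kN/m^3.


Total stress = gamma_sat * depth
sigma = 20.5 * 17.4 = 356.7 kPa
Pore water pressure u = gamma_w * (depth - d_wt)
u = 9.81 * (17.4 - 1.6) = 154.998 kPa
Effective stress = sigma - u
sigma' = 356.7 - 154.998 = 201.7 kPa


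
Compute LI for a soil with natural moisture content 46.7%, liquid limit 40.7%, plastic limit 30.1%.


First compute the plasticity index:
PI = LL - PL = 40.7 - 30.1 = 10.6
Then compute the liquidity index:
LI = (w - PL) / PI
LI = (46.7 - 30.1) / 10.6
LI = 1.566


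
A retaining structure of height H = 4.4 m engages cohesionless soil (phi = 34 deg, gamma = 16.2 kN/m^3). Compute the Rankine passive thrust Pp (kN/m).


Compute passive earth pressure coefficient:
Kp = tan^2(45 + phi/2) = tan^2(62.0) = 3.537132
Compute passive force:
Pp = 0.5 * Kp * gamma * H^2
Pp = 0.5 * 3.537132 * 16.2 * 4.4^2
Pp = 554.68 kN/m


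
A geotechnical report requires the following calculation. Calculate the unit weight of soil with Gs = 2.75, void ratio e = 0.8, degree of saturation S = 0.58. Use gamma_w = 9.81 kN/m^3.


Result: 17.516 kN/m^3

Derivation:
Using gamma = gamma_w * (Gs + S*e) / (1 + e)
Numerator: Gs + S*e = 2.75 + 0.58*0.8 = 3.214
Denominator: 1 + e = 1 + 0.8 = 1.8
gamma = 9.81 * 3.214 / 1.8
gamma = 17.516 kN/m^3


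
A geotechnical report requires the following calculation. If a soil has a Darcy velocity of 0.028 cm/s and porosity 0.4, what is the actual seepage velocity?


Using v_s = v_d / n
v_s = 0.028 / 0.4
v_s = 0.07 cm/s


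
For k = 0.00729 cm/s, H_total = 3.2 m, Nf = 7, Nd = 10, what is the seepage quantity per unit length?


Convert k to m/s for unit consistency with H:
k = 0.00729 cm/s = 0.00729 / 100 m/s = 7.29e-05 m/s
Using q = k * H * Nf / Nd
Nf / Nd = 7 / 10 = 0.7
q = 7.29e-05 * 3.2 * 0.7
q = 0.0001633 m^3/s per m


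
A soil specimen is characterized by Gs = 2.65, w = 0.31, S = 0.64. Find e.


Using the relation e = Gs * w / S
e = 2.65 * 0.31 / 0.64
e = 1.2836


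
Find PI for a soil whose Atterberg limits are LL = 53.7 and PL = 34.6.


Result: 19.1

Derivation:
Using PI = LL - PL
PI = 53.7 - 34.6
PI = 19.1


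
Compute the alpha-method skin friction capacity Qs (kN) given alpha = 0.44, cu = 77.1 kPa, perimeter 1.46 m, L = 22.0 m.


Using Qs = alpha * cu * perimeter * L
Qs = 0.44 * 77.1 * 1.46 * 22.0
Qs = 1089.64 kN


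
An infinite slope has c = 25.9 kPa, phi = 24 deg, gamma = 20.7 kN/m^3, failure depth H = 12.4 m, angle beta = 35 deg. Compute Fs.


Using Fs = c / (gamma*H*sin(beta)*cos(beta)) + tan(phi)/tan(beta)
Cohesion contribution = 25.9 / (20.7*12.4*sin(35)*cos(35))
Cohesion contribution = 0.214759
Friction contribution = tan(24)/tan(35) = 0.635852
Fs = 0.214759 + 0.635852
Fs = 0.851


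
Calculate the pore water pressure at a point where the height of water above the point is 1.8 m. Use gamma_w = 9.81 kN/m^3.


Using u = gamma_w * h_w
u = 9.81 * 1.8
u = 17.66 kPa


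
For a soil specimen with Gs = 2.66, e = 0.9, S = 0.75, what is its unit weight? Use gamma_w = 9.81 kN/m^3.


Using gamma = gamma_w * (Gs + S*e) / (1 + e)
Numerator: Gs + S*e = 2.66 + 0.75*0.9 = 3.335
Denominator: 1 + e = 1 + 0.9 = 1.9
gamma = 9.81 * 3.335 / 1.9
gamma = 17.219 kN/m^3


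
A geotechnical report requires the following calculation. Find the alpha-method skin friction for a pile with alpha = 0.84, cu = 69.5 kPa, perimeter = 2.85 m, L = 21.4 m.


Using Qs = alpha * cu * perimeter * L
Qs = 0.84 * 69.5 * 2.85 * 21.4
Qs = 3560.6 kN


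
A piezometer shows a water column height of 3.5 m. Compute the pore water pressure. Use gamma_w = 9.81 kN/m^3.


Result: 34.34 kPa

Derivation:
Using u = gamma_w * h_w
u = 9.81 * 3.5
u = 34.34 kPa


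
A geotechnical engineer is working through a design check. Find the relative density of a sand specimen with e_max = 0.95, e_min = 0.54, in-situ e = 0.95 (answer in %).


Using Dr = (e_max - e) / (e_max - e_min) * 100
e_max - e = 0.95 - 0.95 = 0.0
e_max - e_min = 0.95 - 0.54 = 0.41
Dr = 0.0 / 0.41 * 100
Dr = 0.0 %


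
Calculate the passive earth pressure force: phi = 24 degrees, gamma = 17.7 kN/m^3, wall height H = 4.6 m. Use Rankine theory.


Compute passive earth pressure coefficient:
Kp = tan^2(45 + phi/2) = tan^2(57.0) = 2.371184
Compute passive force:
Pp = 0.5 * Kp * gamma * H^2
Pp = 0.5 * 2.371184 * 17.7 * 4.6^2
Pp = 444.04 kN/m


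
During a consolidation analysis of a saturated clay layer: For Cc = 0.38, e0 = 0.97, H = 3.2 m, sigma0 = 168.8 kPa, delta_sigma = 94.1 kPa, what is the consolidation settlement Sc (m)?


Using Sc = Cc * H / (1 + e0) * log10((sigma0 + delta_sigma) / sigma0)
Stress ratio = (168.8 + 94.1) / 168.8 = 1.55746
log10(1.55746) = 0.192418
Cc * H / (1 + e0) = 0.38 * 3.2 / (1 + 0.97) = 0.617259
Sc = 0.617259 * 0.192418
Sc = 0.1188 m


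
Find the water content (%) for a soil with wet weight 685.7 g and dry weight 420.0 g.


Result: 63.26 %

Derivation:
Using w = (m_wet - m_dry) / m_dry * 100
m_wet - m_dry = 685.7 - 420.0 = 265.7 g
w = 265.7 / 420.0 * 100
w = 63.26 %


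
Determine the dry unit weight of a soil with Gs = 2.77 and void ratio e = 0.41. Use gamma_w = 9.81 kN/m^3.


Using gamma_d = Gs * gamma_w / (1 + e)
gamma_d = 2.77 * 9.81 / (1 + 0.41)
gamma_d = 2.77 * 9.81 / 1.41
gamma_d = 19.272 kN/m^3


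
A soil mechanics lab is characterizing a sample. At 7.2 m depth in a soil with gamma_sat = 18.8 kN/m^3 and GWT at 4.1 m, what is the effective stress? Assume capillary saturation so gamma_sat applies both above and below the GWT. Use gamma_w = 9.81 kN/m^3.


Total stress = gamma_sat * depth
sigma = 18.8 * 7.2 = 135.36 kPa
Pore water pressure u = gamma_w * (depth - d_wt)
u = 9.81 * (7.2 - 4.1) = 30.411 kPa
Effective stress = sigma - u
sigma' = 135.36 - 30.411 = 104.95 kPa


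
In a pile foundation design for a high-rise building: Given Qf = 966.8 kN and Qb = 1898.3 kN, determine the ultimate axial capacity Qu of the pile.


Result: 2865.1 kN

Derivation:
Using Qu = Qf + Qb
Qu = 966.8 + 1898.3
Qu = 2865.1 kN


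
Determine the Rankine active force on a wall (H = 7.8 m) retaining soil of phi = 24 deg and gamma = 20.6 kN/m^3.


Compute active earth pressure coefficient:
Ka = tan^2(45 - phi/2) = tan^2(33.0) = 0.42173
Compute active force:
Pa = 0.5 * Ka * gamma * H^2
Pa = 0.5 * 0.42173 * 20.6 * 7.8^2
Pa = 264.28 kN/m


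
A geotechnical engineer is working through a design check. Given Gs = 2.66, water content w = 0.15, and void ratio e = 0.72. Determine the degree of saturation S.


Result: 0.5542

Derivation:
Using S = Gs * w / e
S = 2.66 * 0.15 / 0.72
S = 0.5542


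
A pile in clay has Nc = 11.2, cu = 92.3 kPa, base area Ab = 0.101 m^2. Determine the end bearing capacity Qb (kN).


Using Qb = Nc * cu * Ab
Qb = 11.2 * 92.3 * 0.101
Qb = 104.41 kN


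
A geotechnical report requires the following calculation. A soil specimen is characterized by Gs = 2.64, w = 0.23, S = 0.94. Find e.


Using the relation e = Gs * w / S
e = 2.64 * 0.23 / 0.94
e = 0.646


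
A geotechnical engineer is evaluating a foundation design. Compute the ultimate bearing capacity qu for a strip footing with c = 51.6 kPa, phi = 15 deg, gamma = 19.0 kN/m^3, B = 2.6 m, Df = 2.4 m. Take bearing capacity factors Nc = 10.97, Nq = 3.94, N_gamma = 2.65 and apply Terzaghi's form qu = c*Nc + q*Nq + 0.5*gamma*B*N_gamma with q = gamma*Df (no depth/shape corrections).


Compute qu = c*Nc + gamma*Df*Nq + 0.5*gamma*B*N_gamma
Term 1: 51.6 * 10.97 = 566.052
Term 2: 19.0 * 2.4 * 3.94 = 179.664
Term 3: 0.5 * 19.0 * 2.6 * 2.65 = 65.455
qu = 566.052 + 179.664 + 65.455
qu = 811.17 kPa


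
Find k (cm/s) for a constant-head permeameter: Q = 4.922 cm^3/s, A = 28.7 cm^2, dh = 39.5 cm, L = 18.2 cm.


Compute hydraulic gradient:
i = dh / L = 39.5 / 18.2 = 2.17033
Then apply Darcy's law:
k = Q / (A * i)
k = 4.922 / (28.7 * 2.17033)
k = 4.922 / 62.2885
k = 0.079019 cm/s


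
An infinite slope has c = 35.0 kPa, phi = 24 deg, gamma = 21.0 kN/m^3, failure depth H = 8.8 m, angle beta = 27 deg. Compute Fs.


Using Fs = c / (gamma*H*sin(beta)*cos(beta)) + tan(phi)/tan(beta)
Cohesion contribution = 35.0 / (21.0*8.8*sin(27)*cos(27))
Cohesion contribution = 0.468208
Friction contribution = tan(24)/tan(27) = 0.87381
Fs = 0.468208 + 0.87381
Fs = 1.342


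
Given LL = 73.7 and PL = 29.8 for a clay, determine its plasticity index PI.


Using PI = LL - PL
PI = 73.7 - 29.8
PI = 43.9


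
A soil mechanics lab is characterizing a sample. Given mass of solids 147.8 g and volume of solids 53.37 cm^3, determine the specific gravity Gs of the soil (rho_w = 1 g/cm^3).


Result: 2.769

Derivation:
Using Gs = m_s / (V_s * rho_w)
Since rho_w = 1 g/cm^3:
Gs = 147.8 / 53.37
Gs = 2.769


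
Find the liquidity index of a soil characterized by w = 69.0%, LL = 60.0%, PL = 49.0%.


Result: 1.818

Derivation:
First compute the plasticity index:
PI = LL - PL = 60.0 - 49.0 = 11.0
Then compute the liquidity index:
LI = (w - PL) / PI
LI = (69.0 - 49.0) / 11.0
LI = 1.818


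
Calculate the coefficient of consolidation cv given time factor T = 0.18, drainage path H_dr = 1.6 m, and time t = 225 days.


Result: 0.00205 m^2/day

Derivation:
Using cv = T * H_dr^2 / t
H_dr^2 = 1.6^2 = 2.56
cv = 0.18 * 2.56 / 225
cv = 0.00205 m^2/day


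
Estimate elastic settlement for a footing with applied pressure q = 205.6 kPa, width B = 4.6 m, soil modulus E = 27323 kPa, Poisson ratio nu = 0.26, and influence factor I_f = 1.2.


Result: 38.729 mm

Derivation:
Using Se = q * B * (1 - nu^2) * I_f / E
1 - nu^2 = 1 - 0.26^2 = 0.9324
Se = 205.6 * 4.6 * 0.9324 * 1.2 / 27323
Se = 0.038729 m
Convert to mm: Se = 0.038729 * 1000 = 38.729 mm


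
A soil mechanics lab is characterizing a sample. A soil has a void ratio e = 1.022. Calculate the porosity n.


Result: 0.5054

Derivation:
Using the relation n = e / (1 + e)
n = 1.022 / (1 + 1.022)
n = 1.022 / 2.022
n = 0.5054


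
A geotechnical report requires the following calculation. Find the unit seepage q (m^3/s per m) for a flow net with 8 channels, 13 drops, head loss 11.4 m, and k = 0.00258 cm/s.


Convert k to m/s for unit consistency with H:
k = 0.00258 cm/s = 0.00258 / 100 m/s = 2.58e-05 m/s
Using q = k * H * Nf / Nd
Nf / Nd = 8 / 13 = 0.6154
q = 2.58e-05 * 11.4 * 0.6154
q = 0.000181 m^3/s per m


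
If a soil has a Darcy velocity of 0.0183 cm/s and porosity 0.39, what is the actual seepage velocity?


Result: 0.04692 cm/s

Derivation:
Using v_s = v_d / n
v_s = 0.0183 / 0.39
v_s = 0.04692 cm/s


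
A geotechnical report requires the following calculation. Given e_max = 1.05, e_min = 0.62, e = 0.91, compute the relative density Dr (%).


Using Dr = (e_max - e) / (e_max - e_min) * 100
e_max - e = 1.05 - 0.91 = 0.14
e_max - e_min = 1.05 - 0.62 = 0.43
Dr = 0.14 / 0.43 * 100
Dr = 32.56 %


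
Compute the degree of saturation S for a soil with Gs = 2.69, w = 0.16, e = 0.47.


Using S = Gs * w / e
S = 2.69 * 0.16 / 0.47
S = 0.9157


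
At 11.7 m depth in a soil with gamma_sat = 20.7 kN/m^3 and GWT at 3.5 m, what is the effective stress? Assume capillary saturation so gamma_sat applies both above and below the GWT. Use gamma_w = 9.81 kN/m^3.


Result: 161.75 kPa

Derivation:
Total stress = gamma_sat * depth
sigma = 20.7 * 11.7 = 242.19 kPa
Pore water pressure u = gamma_w * (depth - d_wt)
u = 9.81 * (11.7 - 3.5) = 80.442 kPa
Effective stress = sigma - u
sigma' = 242.19 - 80.442 = 161.75 kPa


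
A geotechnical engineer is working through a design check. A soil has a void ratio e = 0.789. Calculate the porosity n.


Result: 0.441

Derivation:
Using the relation n = e / (1 + e)
n = 0.789 / (1 + 0.789)
n = 0.789 / 1.789
n = 0.441


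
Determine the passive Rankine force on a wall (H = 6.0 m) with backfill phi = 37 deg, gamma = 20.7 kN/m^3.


Compute passive earth pressure coefficient:
Kp = tan^2(45 + phi/2) = tan^2(63.5) = 4.022791
Compute passive force:
Pp = 0.5 * Kp * gamma * H^2
Pp = 0.5 * 4.022791 * 20.7 * 6.0^2
Pp = 1498.89 kN/m


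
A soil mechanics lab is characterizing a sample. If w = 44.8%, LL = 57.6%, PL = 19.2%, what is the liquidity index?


First compute the plasticity index:
PI = LL - PL = 57.6 - 19.2 = 38.4
Then compute the liquidity index:
LI = (w - PL) / PI
LI = (44.8 - 19.2) / 38.4
LI = 0.667


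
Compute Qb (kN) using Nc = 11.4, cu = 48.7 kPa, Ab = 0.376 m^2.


Result: 208.75 kN

Derivation:
Using Qb = Nc * cu * Ab
Qb = 11.4 * 48.7 * 0.376
Qb = 208.75 kN


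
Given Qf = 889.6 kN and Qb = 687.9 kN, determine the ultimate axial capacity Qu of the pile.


Using Qu = Qf + Qb
Qu = 889.6 + 687.9
Qu = 1577.5 kN


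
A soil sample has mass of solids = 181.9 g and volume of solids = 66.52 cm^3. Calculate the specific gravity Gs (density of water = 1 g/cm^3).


Using Gs = m_s / (V_s * rho_w)
Since rho_w = 1 g/cm^3:
Gs = 181.9 / 66.52
Gs = 2.735


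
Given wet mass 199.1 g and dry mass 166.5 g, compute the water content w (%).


Using w = (m_wet - m_dry) / m_dry * 100
m_wet - m_dry = 199.1 - 166.5 = 32.6 g
w = 32.6 / 166.5 * 100
w = 19.58 %


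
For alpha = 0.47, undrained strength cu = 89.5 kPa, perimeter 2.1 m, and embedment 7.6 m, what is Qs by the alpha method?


Result: 671.36 kN

Derivation:
Using Qs = alpha * cu * perimeter * L
Qs = 0.47 * 89.5 * 2.1 * 7.6
Qs = 671.36 kN


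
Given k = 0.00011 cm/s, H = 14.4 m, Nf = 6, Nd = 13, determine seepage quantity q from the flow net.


Convert k to m/s for unit consistency with H:
k = 0.00011 cm/s = 0.00011 / 100 m/s = 1.1e-06 m/s
Using q = k * H * Nf / Nd
Nf / Nd = 6 / 13 = 0.4615
q = 1.1e-06 * 14.4 * 0.4615
q = 7.311e-06 m^3/s per m


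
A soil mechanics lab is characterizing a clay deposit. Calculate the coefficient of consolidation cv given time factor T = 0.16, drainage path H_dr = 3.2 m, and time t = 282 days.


Using cv = T * H_dr^2 / t
H_dr^2 = 3.2^2 = 10.24
cv = 0.16 * 10.24 / 282
cv = 0.00581 m^2/day


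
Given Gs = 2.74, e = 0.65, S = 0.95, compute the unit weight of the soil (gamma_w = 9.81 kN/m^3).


Using gamma = gamma_w * (Gs + S*e) / (1 + e)
Numerator: Gs + S*e = 2.74 + 0.95*0.65 = 3.3575
Denominator: 1 + e = 1 + 0.65 = 1.65
gamma = 9.81 * 3.3575 / 1.65
gamma = 19.962 kN/m^3


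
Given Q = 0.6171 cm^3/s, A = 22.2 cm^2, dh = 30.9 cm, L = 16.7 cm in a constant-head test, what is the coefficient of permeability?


Result: 0.015023 cm/s

Derivation:
Compute hydraulic gradient:
i = dh / L = 30.9 / 16.7 = 1.8503
Then apply Darcy's law:
k = Q / (A * i)
k = 0.6171 / (22.2 * 1.8503)
k = 0.6171 / 41.0766
k = 0.015023 cm/s


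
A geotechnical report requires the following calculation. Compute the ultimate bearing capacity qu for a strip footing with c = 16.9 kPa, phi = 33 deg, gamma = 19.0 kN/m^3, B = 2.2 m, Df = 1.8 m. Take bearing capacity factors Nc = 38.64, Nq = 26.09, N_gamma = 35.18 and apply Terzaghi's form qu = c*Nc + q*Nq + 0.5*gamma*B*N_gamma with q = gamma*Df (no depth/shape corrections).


Compute qu = c*Nc + gamma*Df*Nq + 0.5*gamma*B*N_gamma
Term 1: 16.9 * 38.64 = 653.016
Term 2: 19.0 * 1.8 * 26.09 = 892.278
Term 3: 0.5 * 19.0 * 2.2 * 35.18 = 735.262
qu = 653.016 + 892.278 + 735.262
qu = 2280.56 kPa


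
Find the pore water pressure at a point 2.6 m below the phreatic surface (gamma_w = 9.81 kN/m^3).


Using u = gamma_w * h_w
u = 9.81 * 2.6
u = 25.51 kPa


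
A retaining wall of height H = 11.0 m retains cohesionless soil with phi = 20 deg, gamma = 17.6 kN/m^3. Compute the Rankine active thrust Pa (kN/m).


Result: 522.06 kN/m

Derivation:
Compute active earth pressure coefficient:
Ka = tan^2(45 - phi/2) = tan^2(35.0) = 0.490291
Compute active force:
Pa = 0.5 * Ka * gamma * H^2
Pa = 0.5 * 0.490291 * 17.6 * 11.0^2
Pa = 522.06 kN/m


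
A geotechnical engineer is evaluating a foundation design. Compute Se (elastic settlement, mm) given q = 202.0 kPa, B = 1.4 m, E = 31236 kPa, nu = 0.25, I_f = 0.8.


Result: 6.79 mm

Derivation:
Using Se = q * B * (1 - nu^2) * I_f / E
1 - nu^2 = 1 - 0.25^2 = 0.9375
Se = 202.0 * 1.4 * 0.9375 * 0.8 / 31236
Se = 0.006790 m
Convert to mm: Se = 0.006790 * 1000 = 6.79 mm


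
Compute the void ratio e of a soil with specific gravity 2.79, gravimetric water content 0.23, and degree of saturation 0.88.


Result: 0.7292

Derivation:
Using the relation e = Gs * w / S
e = 2.79 * 0.23 / 0.88
e = 0.7292


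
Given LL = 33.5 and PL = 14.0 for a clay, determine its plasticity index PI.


Result: 19.5

Derivation:
Using PI = LL - PL
PI = 33.5 - 14.0
PI = 19.5


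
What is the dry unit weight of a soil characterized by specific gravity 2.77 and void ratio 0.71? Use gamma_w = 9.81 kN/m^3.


Result: 15.891 kN/m^3

Derivation:
Using gamma_d = Gs * gamma_w / (1 + e)
gamma_d = 2.77 * 9.81 / (1 + 0.71)
gamma_d = 2.77 * 9.81 / 1.71
gamma_d = 15.891 kN/m^3


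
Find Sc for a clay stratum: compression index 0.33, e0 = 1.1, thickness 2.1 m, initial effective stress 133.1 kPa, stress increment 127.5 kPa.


Using Sc = Cc * H / (1 + e0) * log10((sigma0 + delta_sigma) / sigma0)
Stress ratio = (133.1 + 127.5) / 133.1 = 1.95793
log10(1.95793) = 0.291796
Cc * H / (1 + e0) = 0.33 * 2.1 / (1 + 1.1) = 0.33
Sc = 0.33 * 0.291796
Sc = 0.0963 m


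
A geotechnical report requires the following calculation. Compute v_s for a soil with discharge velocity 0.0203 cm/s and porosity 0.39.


Using v_s = v_d / n
v_s = 0.0203 / 0.39
v_s = 0.05205 cm/s


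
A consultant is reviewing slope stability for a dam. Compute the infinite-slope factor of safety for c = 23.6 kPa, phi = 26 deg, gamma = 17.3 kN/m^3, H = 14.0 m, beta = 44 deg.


Using Fs = c / (gamma*H*sin(beta)*cos(beta)) + tan(phi)/tan(beta)
Cohesion contribution = 23.6 / (17.3*14.0*sin(44)*cos(44))
Cohesion contribution = 0.194999
Friction contribution = tan(26)/tan(44) = 0.505062
Fs = 0.194999 + 0.505062
Fs = 0.7


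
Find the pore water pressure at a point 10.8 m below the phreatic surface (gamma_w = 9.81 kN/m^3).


Result: 105.95 kPa

Derivation:
Using u = gamma_w * h_w
u = 9.81 * 10.8
u = 105.95 kPa


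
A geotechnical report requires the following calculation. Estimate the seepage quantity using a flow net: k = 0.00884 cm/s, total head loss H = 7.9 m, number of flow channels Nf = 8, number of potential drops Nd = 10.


Convert k to m/s for unit consistency with H:
k = 0.00884 cm/s = 0.00884 / 100 m/s = 8.84e-05 m/s
Using q = k * H * Nf / Nd
Nf / Nd = 8 / 10 = 0.8
q = 8.84e-05 * 7.9 * 0.8
q = 0.0005587 m^3/s per m


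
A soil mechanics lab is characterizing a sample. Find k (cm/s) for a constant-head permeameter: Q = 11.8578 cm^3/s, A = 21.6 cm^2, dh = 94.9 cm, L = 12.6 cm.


Compute hydraulic gradient:
i = dh / L = 94.9 / 12.6 = 7.53175
Then apply Darcy's law:
k = Q / (A * i)
k = 11.8578 / (21.6 * 7.53175)
k = 11.8578 / 162.686
k = 0.072888 cm/s


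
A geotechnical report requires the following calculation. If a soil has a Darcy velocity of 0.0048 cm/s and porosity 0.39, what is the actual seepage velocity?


Using v_s = v_d / n
v_s = 0.0048 / 0.39
v_s = 0.01231 cm/s


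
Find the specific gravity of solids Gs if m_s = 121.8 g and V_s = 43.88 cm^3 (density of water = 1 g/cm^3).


Using Gs = m_s / (V_s * rho_w)
Since rho_w = 1 g/cm^3:
Gs = 121.8 / 43.88
Gs = 2.776


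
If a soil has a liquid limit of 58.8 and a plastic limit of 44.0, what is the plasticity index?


Result: 14.8

Derivation:
Using PI = LL - PL
PI = 58.8 - 44.0
PI = 14.8


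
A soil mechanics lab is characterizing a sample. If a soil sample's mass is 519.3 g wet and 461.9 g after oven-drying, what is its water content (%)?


Using w = (m_wet - m_dry) / m_dry * 100
m_wet - m_dry = 519.3 - 461.9 = 57.4 g
w = 57.4 / 461.9 * 100
w = 12.43 %


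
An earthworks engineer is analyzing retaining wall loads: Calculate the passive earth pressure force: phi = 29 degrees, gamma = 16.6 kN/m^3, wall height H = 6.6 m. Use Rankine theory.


Result: 1042.0 kN/m

Derivation:
Compute passive earth pressure coefficient:
Kp = tan^2(45 + phi/2) = tan^2(59.5) = 2.88206
Compute passive force:
Pp = 0.5 * Kp * gamma * H^2
Pp = 0.5 * 2.88206 * 16.6 * 6.6^2
Pp = 1042.0 kN/m


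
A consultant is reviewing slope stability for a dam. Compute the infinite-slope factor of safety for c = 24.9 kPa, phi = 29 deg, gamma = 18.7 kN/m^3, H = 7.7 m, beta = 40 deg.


Result: 1.012

Derivation:
Using Fs = c / (gamma*H*sin(beta)*cos(beta)) + tan(phi)/tan(beta)
Cohesion contribution = 24.9 / (18.7*7.7*sin(40)*cos(40))
Cohesion contribution = 0.351193
Friction contribution = tan(29)/tan(40) = 0.6606
Fs = 0.351193 + 0.6606
Fs = 1.012


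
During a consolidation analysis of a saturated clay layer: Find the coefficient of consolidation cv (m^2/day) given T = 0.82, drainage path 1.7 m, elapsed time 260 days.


Using cv = T * H_dr^2 / t
H_dr^2 = 1.7^2 = 2.89
cv = 0.82 * 2.89 / 260
cv = 0.00911 m^2/day


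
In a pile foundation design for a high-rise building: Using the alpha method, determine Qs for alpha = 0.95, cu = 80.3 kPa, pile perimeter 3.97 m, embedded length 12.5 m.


Result: 3785.64 kN

Derivation:
Using Qs = alpha * cu * perimeter * L
Qs = 0.95 * 80.3 * 3.97 * 12.5
Qs = 3785.64 kN


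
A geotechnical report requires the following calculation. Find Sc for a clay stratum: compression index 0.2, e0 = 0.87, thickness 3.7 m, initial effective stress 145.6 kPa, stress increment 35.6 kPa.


Result: 0.0376 m

Derivation:
Using Sc = Cc * H / (1 + e0) * log10((sigma0 + delta_sigma) / sigma0)
Stress ratio = (145.6 + 35.6) / 145.6 = 1.24451
log10(1.24451) = 0.0949968
Cc * H / (1 + e0) = 0.2 * 3.7 / (1 + 0.87) = 0.395722
Sc = 0.395722 * 0.0949968
Sc = 0.0376 m


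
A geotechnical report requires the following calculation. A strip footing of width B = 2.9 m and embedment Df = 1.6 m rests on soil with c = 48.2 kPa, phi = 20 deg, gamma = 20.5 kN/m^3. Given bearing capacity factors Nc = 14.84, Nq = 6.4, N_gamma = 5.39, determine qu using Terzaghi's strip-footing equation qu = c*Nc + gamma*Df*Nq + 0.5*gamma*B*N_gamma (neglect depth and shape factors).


Compute qu = c*Nc + gamma*Df*Nq + 0.5*gamma*B*N_gamma
Term 1: 48.2 * 14.84 = 715.288
Term 2: 20.5 * 1.6 * 6.4 = 209.92
Term 3: 0.5 * 20.5 * 2.9 * 5.39 = 160.21775
qu = 715.288 + 209.92 + 160.21775
qu = 1085.43 kPa


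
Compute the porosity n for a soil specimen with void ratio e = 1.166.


Result: 0.5383

Derivation:
Using the relation n = e / (1 + e)
n = 1.166 / (1 + 1.166)
n = 1.166 / 2.166
n = 0.5383


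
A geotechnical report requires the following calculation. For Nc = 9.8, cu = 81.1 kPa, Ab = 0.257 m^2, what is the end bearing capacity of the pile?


Using Qb = Nc * cu * Ab
Qb = 9.8 * 81.1 * 0.257
Qb = 204.26 kN


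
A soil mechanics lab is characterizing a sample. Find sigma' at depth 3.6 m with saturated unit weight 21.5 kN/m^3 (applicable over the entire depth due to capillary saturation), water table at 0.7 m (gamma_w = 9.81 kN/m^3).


Total stress = gamma_sat * depth
sigma = 21.5 * 3.6 = 77.4 kPa
Pore water pressure u = gamma_w * (depth - d_wt)
u = 9.81 * (3.6 - 0.7) = 28.449 kPa
Effective stress = sigma - u
sigma' = 77.4 - 28.449 = 48.95 kPa


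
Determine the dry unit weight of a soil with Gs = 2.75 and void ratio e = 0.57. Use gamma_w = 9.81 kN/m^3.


Using gamma_d = Gs * gamma_w / (1 + e)
gamma_d = 2.75 * 9.81 / (1 + 0.57)
gamma_d = 2.75 * 9.81 / 1.57
gamma_d = 17.183 kN/m^3


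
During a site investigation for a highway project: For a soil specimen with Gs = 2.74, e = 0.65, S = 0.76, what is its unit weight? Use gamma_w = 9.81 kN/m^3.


Result: 19.228 kN/m^3

Derivation:
Using gamma = gamma_w * (Gs + S*e) / (1 + e)
Numerator: Gs + S*e = 2.74 + 0.76*0.65 = 3.234
Denominator: 1 + e = 1 + 0.65 = 1.65
gamma = 9.81 * 3.234 / 1.65
gamma = 19.228 kN/m^3


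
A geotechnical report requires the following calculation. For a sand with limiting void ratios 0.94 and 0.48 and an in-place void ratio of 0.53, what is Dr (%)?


Using Dr = (e_max - e) / (e_max - e_min) * 100
e_max - e = 0.94 - 0.53 = 0.41
e_max - e_min = 0.94 - 0.48 = 0.46
Dr = 0.41 / 0.46 * 100
Dr = 89.13 %


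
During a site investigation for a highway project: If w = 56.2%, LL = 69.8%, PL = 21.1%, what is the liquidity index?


Result: 0.721

Derivation:
First compute the plasticity index:
PI = LL - PL = 69.8 - 21.1 = 48.7
Then compute the liquidity index:
LI = (w - PL) / PI
LI = (56.2 - 21.1) / 48.7
LI = 0.721


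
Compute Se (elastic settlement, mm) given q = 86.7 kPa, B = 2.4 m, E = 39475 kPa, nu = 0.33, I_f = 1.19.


Result: 5.59 mm

Derivation:
Using Se = q * B * (1 - nu^2) * I_f / E
1 - nu^2 = 1 - 0.33^2 = 0.8911
Se = 86.7 * 2.4 * 0.8911 * 1.19 / 39475
Se = 0.005590 m
Convert to mm: Se = 0.005590 * 1000 = 5.59 mm


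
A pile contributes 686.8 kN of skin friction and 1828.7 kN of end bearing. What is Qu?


Using Qu = Qf + Qb
Qu = 686.8 + 1828.7
Qu = 2515.5 kN


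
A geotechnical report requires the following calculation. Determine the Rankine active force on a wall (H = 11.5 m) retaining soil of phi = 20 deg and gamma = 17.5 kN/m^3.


Compute active earth pressure coefficient:
Ka = tan^2(45 - phi/2) = tan^2(35.0) = 0.490291
Compute active force:
Pa = 0.5 * Ka * gamma * H^2
Pa = 0.5 * 0.490291 * 17.5 * 11.5^2
Pa = 567.36 kN/m


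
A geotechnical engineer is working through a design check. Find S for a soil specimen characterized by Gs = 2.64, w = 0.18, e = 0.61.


Using S = Gs * w / e
S = 2.64 * 0.18 / 0.61
S = 0.779


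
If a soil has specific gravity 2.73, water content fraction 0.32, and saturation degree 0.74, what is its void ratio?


Using the relation e = Gs * w / S
e = 2.73 * 0.32 / 0.74
e = 1.1805


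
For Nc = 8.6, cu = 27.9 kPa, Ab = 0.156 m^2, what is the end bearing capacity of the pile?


Result: 37.43 kN

Derivation:
Using Qb = Nc * cu * Ab
Qb = 8.6 * 27.9 * 0.156
Qb = 37.43 kN


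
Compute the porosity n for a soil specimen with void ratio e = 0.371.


Using the relation n = e / (1 + e)
n = 0.371 / (1 + 0.371)
n = 0.371 / 1.371
n = 0.2706


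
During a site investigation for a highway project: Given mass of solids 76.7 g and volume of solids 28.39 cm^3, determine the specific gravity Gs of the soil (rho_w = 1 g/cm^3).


Using Gs = m_s / (V_s * rho_w)
Since rho_w = 1 g/cm^3:
Gs = 76.7 / 28.39
Gs = 2.702


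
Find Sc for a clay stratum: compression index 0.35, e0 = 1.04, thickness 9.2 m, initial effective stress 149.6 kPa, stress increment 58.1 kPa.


Using Sc = Cc * H / (1 + e0) * log10((sigma0 + delta_sigma) / sigma0)
Stress ratio = (149.6 + 58.1) / 149.6 = 1.38837
log10(1.38837) = 0.142505
Cc * H / (1 + e0) = 0.35 * 9.2 / (1 + 1.04) = 1.57843
Sc = 1.57843 * 0.142505
Sc = 0.2249 m


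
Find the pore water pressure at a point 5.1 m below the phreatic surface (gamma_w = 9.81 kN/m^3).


Using u = gamma_w * h_w
u = 9.81 * 5.1
u = 50.03 kPa


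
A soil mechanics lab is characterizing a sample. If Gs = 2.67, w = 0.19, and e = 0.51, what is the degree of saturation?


Using S = Gs * w / e
S = 2.67 * 0.19 / 0.51
S = 0.9947


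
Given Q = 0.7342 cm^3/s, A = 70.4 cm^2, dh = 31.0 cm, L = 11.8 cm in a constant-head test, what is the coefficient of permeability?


Compute hydraulic gradient:
i = dh / L = 31.0 / 11.8 = 2.62712
Then apply Darcy's law:
k = Q / (A * i)
k = 0.7342 / (70.4 * 2.62712)
k = 0.7342 / 184.949
k = 0.00397 cm/s


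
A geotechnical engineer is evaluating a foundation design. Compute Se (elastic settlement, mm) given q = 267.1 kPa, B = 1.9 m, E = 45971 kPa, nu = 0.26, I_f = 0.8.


Using Se = q * B * (1 - nu^2) * I_f / E
1 - nu^2 = 1 - 0.26^2 = 0.9324
Se = 267.1 * 1.9 * 0.9324 * 0.8 / 45971
Se = 0.008234 m
Convert to mm: Se = 0.008234 * 1000 = 8.234 mm


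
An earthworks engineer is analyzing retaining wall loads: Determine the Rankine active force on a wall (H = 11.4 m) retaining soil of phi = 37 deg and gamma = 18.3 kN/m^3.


Compute active earth pressure coefficient:
Ka = tan^2(45 - phi/2) = tan^2(26.5) = 0.248584
Compute active force:
Pa = 0.5 * Ka * gamma * H^2
Pa = 0.5 * 0.248584 * 18.3 * 11.4^2
Pa = 295.6 kN/m


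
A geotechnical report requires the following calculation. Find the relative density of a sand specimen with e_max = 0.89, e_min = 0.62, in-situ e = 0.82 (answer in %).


Using Dr = (e_max - e) / (e_max - e_min) * 100
e_max - e = 0.89 - 0.82 = 0.07
e_max - e_min = 0.89 - 0.62 = 0.27
Dr = 0.07 / 0.27 * 100
Dr = 25.93 %


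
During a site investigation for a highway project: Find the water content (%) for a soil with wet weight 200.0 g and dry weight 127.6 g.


Using w = (m_wet - m_dry) / m_dry * 100
m_wet - m_dry = 200.0 - 127.6 = 72.4 g
w = 72.4 / 127.6 * 100
w = 56.74 %


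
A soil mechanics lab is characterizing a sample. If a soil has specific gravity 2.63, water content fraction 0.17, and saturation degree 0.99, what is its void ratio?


Result: 0.4516

Derivation:
Using the relation e = Gs * w / S
e = 2.63 * 0.17 / 0.99
e = 0.4516


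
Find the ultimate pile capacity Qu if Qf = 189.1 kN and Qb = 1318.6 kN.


Using Qu = Qf + Qb
Qu = 189.1 + 1318.6
Qu = 1507.7 kN


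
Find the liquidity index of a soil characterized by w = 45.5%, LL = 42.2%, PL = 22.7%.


Result: 1.169

Derivation:
First compute the plasticity index:
PI = LL - PL = 42.2 - 22.7 = 19.5
Then compute the liquidity index:
LI = (w - PL) / PI
LI = (45.5 - 22.7) / 19.5
LI = 1.169


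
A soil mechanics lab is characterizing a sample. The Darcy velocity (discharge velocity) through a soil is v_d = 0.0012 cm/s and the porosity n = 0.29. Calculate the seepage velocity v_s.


Result: 0.00414 cm/s

Derivation:
Using v_s = v_d / n
v_s = 0.0012 / 0.29
v_s = 0.00414 cm/s


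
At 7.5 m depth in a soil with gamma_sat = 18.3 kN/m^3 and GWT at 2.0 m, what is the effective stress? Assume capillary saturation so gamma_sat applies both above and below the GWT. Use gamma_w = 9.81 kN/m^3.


Total stress = gamma_sat * depth
sigma = 18.3 * 7.5 = 137.25 kPa
Pore water pressure u = gamma_w * (depth - d_wt)
u = 9.81 * (7.5 - 2.0) = 53.955 kPa
Effective stress = sigma - u
sigma' = 137.25 - 53.955 = 83.3 kPa


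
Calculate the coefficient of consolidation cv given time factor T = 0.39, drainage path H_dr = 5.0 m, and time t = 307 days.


Result: 0.03176 m^2/day

Derivation:
Using cv = T * H_dr^2 / t
H_dr^2 = 5.0^2 = 25.0
cv = 0.39 * 25.0 / 307
cv = 0.03176 m^2/day


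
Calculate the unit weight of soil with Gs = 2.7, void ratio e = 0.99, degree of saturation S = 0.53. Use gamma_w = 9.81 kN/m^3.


Using gamma = gamma_w * (Gs + S*e) / (1 + e)
Numerator: Gs + S*e = 2.7 + 0.53*0.99 = 3.2247
Denominator: 1 + e = 1 + 0.99 = 1.99
gamma = 9.81 * 3.2247 / 1.99
gamma = 15.897 kN/m^3


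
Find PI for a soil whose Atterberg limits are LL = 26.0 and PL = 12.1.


Using PI = LL - PL
PI = 26.0 - 12.1
PI = 13.9


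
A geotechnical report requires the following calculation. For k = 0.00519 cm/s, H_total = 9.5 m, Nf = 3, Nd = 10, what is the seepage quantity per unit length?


Result: 0.0001479 m^3/s per m

Derivation:
Convert k to m/s for unit consistency with H:
k = 0.00519 cm/s = 0.00519 / 100 m/s = 5.19e-05 m/s
Using q = k * H * Nf / Nd
Nf / Nd = 3 / 10 = 0.3
q = 5.19e-05 * 9.5 * 0.3
q = 0.0001479 m^3/s per m


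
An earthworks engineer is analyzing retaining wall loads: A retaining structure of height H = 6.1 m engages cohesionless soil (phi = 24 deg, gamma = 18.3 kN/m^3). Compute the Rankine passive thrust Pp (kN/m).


Compute passive earth pressure coefficient:
Kp = tan^2(45 + phi/2) = tan^2(57.0) = 2.371184
Compute passive force:
Pp = 0.5 * Kp * gamma * H^2
Pp = 0.5 * 2.371184 * 18.3 * 6.1^2
Pp = 807.32 kN/m


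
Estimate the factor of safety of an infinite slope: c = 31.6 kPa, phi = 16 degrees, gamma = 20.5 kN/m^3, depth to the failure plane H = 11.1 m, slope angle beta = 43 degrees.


Using Fs = c / (gamma*H*sin(beta)*cos(beta)) + tan(phi)/tan(beta)
Cohesion contribution = 31.6 / (20.5*11.1*sin(43)*cos(43))
Cohesion contribution = 0.278419
Friction contribution = tan(16)/tan(43) = 0.307497
Fs = 0.278419 + 0.307497
Fs = 0.586


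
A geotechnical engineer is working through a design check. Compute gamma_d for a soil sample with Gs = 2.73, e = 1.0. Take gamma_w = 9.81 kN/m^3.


Using gamma_d = Gs * gamma_w / (1 + e)
gamma_d = 2.73 * 9.81 / (1 + 1.0)
gamma_d = 2.73 * 9.81 / 2.0
gamma_d = 13.391 kN/m^3


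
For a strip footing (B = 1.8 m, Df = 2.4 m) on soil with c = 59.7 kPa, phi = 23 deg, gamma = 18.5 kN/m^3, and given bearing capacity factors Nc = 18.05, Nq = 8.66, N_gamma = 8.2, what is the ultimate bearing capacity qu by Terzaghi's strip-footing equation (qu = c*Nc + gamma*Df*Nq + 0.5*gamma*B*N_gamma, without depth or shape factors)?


Compute qu = c*Nc + gamma*Df*Nq + 0.5*gamma*B*N_gamma
Term 1: 59.7 * 18.05 = 1077.585
Term 2: 18.5 * 2.4 * 8.66 = 384.504
Term 3: 0.5 * 18.5 * 1.8 * 8.2 = 136.53
qu = 1077.585 + 384.504 + 136.53
qu = 1598.62 kPa


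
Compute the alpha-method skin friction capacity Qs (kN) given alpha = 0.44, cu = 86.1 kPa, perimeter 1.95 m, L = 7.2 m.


Using Qs = alpha * cu * perimeter * L
Qs = 0.44 * 86.1 * 1.95 * 7.2
Qs = 531.89 kN


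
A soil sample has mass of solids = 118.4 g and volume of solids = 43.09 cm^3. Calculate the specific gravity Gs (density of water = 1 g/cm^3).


Using Gs = m_s / (V_s * rho_w)
Since rho_w = 1 g/cm^3:
Gs = 118.4 / 43.09
Gs = 2.748


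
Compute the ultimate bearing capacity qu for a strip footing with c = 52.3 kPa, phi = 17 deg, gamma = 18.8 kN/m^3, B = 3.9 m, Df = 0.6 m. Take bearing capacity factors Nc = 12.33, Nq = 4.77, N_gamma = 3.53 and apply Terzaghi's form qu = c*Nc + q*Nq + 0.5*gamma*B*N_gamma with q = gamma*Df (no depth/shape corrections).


Compute qu = c*Nc + gamma*Df*Nq + 0.5*gamma*B*N_gamma
Term 1: 52.3 * 12.33 = 644.859
Term 2: 18.8 * 0.6 * 4.77 = 53.8056
Term 3: 0.5 * 18.8 * 3.9 * 3.53 = 129.4098
qu = 644.859 + 53.8056 + 129.4098
qu = 828.07 kPa
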